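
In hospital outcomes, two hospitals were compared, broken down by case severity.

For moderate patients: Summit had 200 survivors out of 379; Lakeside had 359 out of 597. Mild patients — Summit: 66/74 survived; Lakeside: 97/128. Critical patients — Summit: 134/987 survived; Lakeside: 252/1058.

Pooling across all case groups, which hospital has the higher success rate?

Moderate: Summit 200/379 = 52.8%, Lakeside 359/597 = 60.1% → Lakeside
Mild: Summit 66/74 = 89.2%, Lakeside 97/128 = 75.8% → Summit
Critical: Summit 134/987 = 13.6%, Lakeside 252/1058 = 23.8% → Lakeside
Overall: Summit 400/1440 = 27.8%, Lakeside 708/1783 = 39.7% → Lakeside
(Neither sweeps every case group, but Lakeside has the higher pooled rate.)

Lakeside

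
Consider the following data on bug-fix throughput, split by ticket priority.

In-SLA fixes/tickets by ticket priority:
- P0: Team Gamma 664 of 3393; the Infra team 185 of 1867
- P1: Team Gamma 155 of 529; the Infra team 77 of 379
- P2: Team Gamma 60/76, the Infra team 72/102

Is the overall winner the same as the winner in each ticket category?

Yes

P0: Team Gamma 664/3393 = 19.6%, the Infra team 185/1867 = 9.9% → Team Gamma
P1: Team Gamma 155/529 = 29.3%, the Infra team 77/379 = 20.3% → Team Gamma
P2: Team Gamma 60/76 = 78.9%, the Infra team 72/102 = 70.6% → Team Gamma
Overall: Team Gamma 879/3998 = 22.0%, the Infra team 334/2348 = 14.2% → Team Gamma
Team Gamma wins overall and in every ticket group — no reversal.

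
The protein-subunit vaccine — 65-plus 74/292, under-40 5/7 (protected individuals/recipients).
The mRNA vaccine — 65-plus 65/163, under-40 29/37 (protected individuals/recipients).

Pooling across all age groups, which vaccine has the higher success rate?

the mRNA vaccine

65-plus: the protein-subunit vaccine 74/292 = 25.3%, the mRNA vaccine 65/163 = 39.9% → the mRNA vaccine
Under-40: the protein-subunit vaccine 5/7 = 71.4%, the mRNA vaccine 29/37 = 78.4% → the mRNA vaccine
Overall: the protein-subunit vaccine 79/299 = 26.4%, the mRNA vaccine 94/200 = 47.0% → the mRNA vaccine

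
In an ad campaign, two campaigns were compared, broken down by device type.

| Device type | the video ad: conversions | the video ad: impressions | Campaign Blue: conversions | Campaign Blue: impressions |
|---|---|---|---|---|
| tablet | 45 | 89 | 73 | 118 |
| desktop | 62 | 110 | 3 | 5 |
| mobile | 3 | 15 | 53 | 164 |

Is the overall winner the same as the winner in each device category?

No

Tablet: the video ad 45/89 = 50.6%, Campaign Blue 73/118 = 61.9% → Campaign Blue
Desktop: the video ad 62/110 = 56.4%, Campaign Blue 3/5 = 60.0% → Campaign Blue
Mobile: the video ad 3/15 = 20.0%, Campaign Blue 53/164 = 32.3% → Campaign Blue
Overall: the video ad 110/214 = 51.4%, Campaign Blue 129/287 = 44.9% → the video ad
Campaign Blue wins each device group but the video ad wins overall — the comparison reverses. Campaign Blue's impressions skew toward mobile, which has a lower base rate.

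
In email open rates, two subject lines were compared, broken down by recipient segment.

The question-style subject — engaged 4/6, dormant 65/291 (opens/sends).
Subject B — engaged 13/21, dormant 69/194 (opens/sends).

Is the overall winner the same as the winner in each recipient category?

No

Engaged: the question-style subject 4/6 = 66.7%, Subject B 13/21 = 61.9% → the question-style subject
Dormant: the question-style subject 65/291 = 22.3%, Subject B 69/194 = 35.6% → Subject B
Overall: the question-style subject 69/297 = 23.2%, Subject B 82/215 = 38.1% → Subject B
Neither sweeps: the question-style subject wins 1 of 2 groups, Subject B wins 1. Subject B wins overall but not every group — no Simpson reversal.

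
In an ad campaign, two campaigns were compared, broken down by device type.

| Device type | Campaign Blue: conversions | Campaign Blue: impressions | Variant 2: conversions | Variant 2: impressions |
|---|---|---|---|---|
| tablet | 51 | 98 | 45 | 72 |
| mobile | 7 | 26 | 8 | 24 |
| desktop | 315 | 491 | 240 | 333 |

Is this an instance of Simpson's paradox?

Tablet: Campaign Blue 51/98 = 52.0%, Variant 2 45/72 = 62.5% → Variant 2
Mobile: Campaign Blue 7/26 = 26.9%, Variant 2 8/24 = 33.3% → Variant 2
Desktop: Campaign Blue 315/491 = 64.2%, Variant 2 240/333 = 72.1% → Variant 2
Overall: Campaign Blue 373/615 = 60.7%, Variant 2 293/429 = 68.3% → Variant 2
Variant 2 wins overall and in every device group — no reversal.

No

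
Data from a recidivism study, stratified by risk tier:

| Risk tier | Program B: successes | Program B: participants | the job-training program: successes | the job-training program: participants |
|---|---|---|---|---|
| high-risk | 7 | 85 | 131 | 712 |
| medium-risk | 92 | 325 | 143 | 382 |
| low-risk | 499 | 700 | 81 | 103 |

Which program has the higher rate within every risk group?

the job-training program

High-risk: Program B 7/85 = 8.2%, the job-training program 131/712 = 18.4% → the job-training program
Medium-risk: Program B 92/325 = 28.3%, the job-training program 143/382 = 37.4% → the job-training program
Low-risk: Program B 499/700 = 71.3%, the job-training program 81/103 = 78.6% → the job-training program
The job-training program has the higher rate in all 3 groups.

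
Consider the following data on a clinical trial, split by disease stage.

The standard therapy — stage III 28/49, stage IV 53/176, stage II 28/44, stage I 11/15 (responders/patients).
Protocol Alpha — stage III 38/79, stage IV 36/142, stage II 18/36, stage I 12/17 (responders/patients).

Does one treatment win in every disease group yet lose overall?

No

Stage III: the standard therapy 28/49 = 57.1%, Protocol Alpha 38/79 = 48.1% → the standard therapy
Stage IV: the standard therapy 53/176 = 30.1%, Protocol Alpha 36/142 = 25.4% → the standard therapy
Stage II: the standard therapy 28/44 = 63.6%, Protocol Alpha 18/36 = 50.0% → the standard therapy
Stage I: the standard therapy 11/15 = 73.3%, Protocol Alpha 12/17 = 70.6% → the standard therapy
Overall: the standard therapy 120/284 = 42.3%, Protocol Alpha 104/274 = 38.0% → the standard therapy
The standard therapy wins overall and in every disease group — no reversal.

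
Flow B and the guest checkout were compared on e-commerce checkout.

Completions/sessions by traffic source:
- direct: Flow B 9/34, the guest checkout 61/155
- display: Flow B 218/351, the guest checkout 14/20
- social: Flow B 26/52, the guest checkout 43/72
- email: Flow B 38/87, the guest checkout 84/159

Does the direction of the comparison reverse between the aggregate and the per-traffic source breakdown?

Direct: Flow B 9/34 = 26.5%, the guest checkout 61/155 = 39.4% → the guest checkout
Display: Flow B 218/351 = 62.1%, the guest checkout 14/20 = 70.0% → the guest checkout
Social: Flow B 26/52 = 50.0%, the guest checkout 43/72 = 59.7% → the guest checkout
Email: Flow B 38/87 = 43.7%, the guest checkout 84/159 = 52.8% → the guest checkout
Overall: Flow B 291/524 = 55.5%, the guest checkout 202/406 = 49.8% → Flow B
The guest checkout wins each traffic group but Flow B wins overall — the comparison reverses. The guest checkout's sessions skew toward direct, which has a lower base rate.

Yes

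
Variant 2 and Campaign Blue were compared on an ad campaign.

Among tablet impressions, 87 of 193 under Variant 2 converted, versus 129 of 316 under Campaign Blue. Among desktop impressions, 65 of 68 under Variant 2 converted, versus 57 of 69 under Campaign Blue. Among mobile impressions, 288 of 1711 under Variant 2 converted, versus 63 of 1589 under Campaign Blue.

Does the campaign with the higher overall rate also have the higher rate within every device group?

Yes

Tablet: Variant 2 87/193 = 45.1%, Campaign Blue 129/316 = 40.8% → Variant 2
Desktop: Variant 2 65/68 = 95.6%, Campaign Blue 57/69 = 82.6% → Variant 2
Mobile: Variant 2 288/1711 = 16.8%, Campaign Blue 63/1589 = 4.0% → Variant 2
Overall: Variant 2 440/1972 = 22.3%, Campaign Blue 249/1974 = 12.6% → Variant 2
Variant 2 wins overall and in every device group — no reversal.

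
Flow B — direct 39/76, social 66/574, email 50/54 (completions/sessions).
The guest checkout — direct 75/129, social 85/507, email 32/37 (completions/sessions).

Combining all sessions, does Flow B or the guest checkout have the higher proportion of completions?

the guest checkout

Direct: Flow B 39/76 = 51.3%, the guest checkout 75/129 = 58.1% → the guest checkout
Social: Flow B 66/574 = 11.5%, the guest checkout 85/507 = 16.8% → the guest checkout
Email: Flow B 50/54 = 92.6%, the guest checkout 32/37 = 86.5% → Flow B
Overall: Flow B 155/704 = 22.0%, the guest checkout 192/673 = 28.5% → the guest checkout
(Neither sweeps every traffic group, but the guest checkout has the higher pooled rate.)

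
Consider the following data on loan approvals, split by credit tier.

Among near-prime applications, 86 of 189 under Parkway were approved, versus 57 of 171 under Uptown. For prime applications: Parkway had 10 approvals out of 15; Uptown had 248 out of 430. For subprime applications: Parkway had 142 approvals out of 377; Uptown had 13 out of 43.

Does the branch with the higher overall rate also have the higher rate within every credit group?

Near-prime: Parkway 86/189 = 45.5%, Uptown 57/171 = 33.3% → Parkway
Prime: Parkway 10/15 = 66.7%, Uptown 248/430 = 57.7% → Parkway
Subprime: Parkway 142/377 = 37.7%, Uptown 13/43 = 30.2% → Parkway
Overall: Parkway 238/581 = 41.0%, Uptown 318/644 = 49.4% → Uptown
Parkway wins each credit group but Uptown wins overall — the comparison reverses. Parkway's applications skew toward subprime, which has a lower base rate.

No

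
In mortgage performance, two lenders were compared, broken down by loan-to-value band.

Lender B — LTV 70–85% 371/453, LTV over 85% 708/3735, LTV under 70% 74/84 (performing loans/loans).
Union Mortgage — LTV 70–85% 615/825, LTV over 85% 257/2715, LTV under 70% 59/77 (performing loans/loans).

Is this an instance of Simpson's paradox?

LTV 70–85%: Lender B 371/453 = 81.9%, Union Mortgage 615/825 = 74.5% → Lender B
LTV over 85%: Lender B 708/3735 = 19.0%, Union Mortgage 257/2715 = 9.5% → Lender B
LTV under 70%: Lender B 74/84 = 88.1%, Union Mortgage 59/77 = 76.6% → Lender B
Overall: Lender B 1153/4272 = 27.0%, Union Mortgage 931/3617 = 25.7% → Lender B
Lender B wins overall and in every loan-to-value group — no reversal.

No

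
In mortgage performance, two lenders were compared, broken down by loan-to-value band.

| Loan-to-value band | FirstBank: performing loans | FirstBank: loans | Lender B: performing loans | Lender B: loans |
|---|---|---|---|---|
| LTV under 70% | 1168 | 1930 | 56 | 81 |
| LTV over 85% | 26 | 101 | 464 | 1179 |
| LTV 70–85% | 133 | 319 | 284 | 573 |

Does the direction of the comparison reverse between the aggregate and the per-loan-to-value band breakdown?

LTV under 70%: FirstBank 1168/1930 = 60.5%, Lender B 56/81 = 69.1% → Lender B
LTV over 85%: FirstBank 26/101 = 25.7%, Lender B 464/1179 = 39.4% → Lender B
LTV 70–85%: FirstBank 133/319 = 41.7%, Lender B 284/573 = 49.6% → Lender B
Overall: FirstBank 1327/2350 = 56.5%, Lender B 804/1833 = 43.9% → FirstBank
Lender B wins each loan-to-value group but FirstBank wins overall — the comparison reverses. Lender B's loans skew toward LTV over 85%, which has a lower base rate.

Yes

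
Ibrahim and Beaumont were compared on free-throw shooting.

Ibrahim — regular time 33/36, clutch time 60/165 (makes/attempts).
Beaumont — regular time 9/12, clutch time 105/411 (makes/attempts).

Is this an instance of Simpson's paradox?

Regular time: Ibrahim 33/36 = 91.7%, Beaumont 9/12 = 75.0% → Ibrahim
Clutch time: Ibrahim 60/165 = 36.4%, Beaumont 105/411 = 25.5% → Ibrahim
Overall: Ibrahim 93/201 = 46.3%, Beaumont 114/423 = 27.0% → Ibrahim
Ibrahim wins overall and in every game group — no reversal.

No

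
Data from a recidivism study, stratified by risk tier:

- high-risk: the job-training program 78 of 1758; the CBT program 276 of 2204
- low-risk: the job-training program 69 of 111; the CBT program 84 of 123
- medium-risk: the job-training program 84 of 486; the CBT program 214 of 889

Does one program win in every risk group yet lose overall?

High-risk: the job-training program 78/1758 = 4.4%, the CBT program 276/2204 = 12.5% → the CBT program
Low-risk: the job-training program 69/111 = 62.2%, the CBT program 84/123 = 68.3% → the CBT program
Medium-risk: the job-training program 84/486 = 17.3%, the CBT program 214/889 = 24.1% → the CBT program
Overall: the job-training program 231/2355 = 9.8%, the CBT program 574/3216 = 17.8% → the CBT program
The CBT program wins overall and in every risk group — no reversal.

No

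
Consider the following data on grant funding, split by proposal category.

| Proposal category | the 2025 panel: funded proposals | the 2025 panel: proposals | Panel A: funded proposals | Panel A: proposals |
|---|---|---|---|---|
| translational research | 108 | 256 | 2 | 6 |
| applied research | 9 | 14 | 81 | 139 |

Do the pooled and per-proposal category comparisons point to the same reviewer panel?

No

Translational research: the 2025 panel 108/256 = 42.2%, Panel A 2/6 = 33.3% → the 2025 panel
Applied research: the 2025 panel 9/14 = 64.3%, Panel A 81/139 = 58.3% → the 2025 panel
Overall: the 2025 panel 117/270 = 43.3%, Panel A 83/145 = 57.2% → Panel A
The 2025 panel wins each proposal group but Panel A wins overall — the comparison reverses. The 2025 panel's proposals skew toward translational research, which has a lower base rate.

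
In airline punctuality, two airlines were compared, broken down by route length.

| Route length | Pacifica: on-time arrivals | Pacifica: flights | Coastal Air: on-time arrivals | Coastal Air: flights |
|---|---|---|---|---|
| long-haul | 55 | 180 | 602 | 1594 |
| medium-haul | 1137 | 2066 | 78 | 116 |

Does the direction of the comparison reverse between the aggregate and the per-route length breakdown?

Long-haul: Pacifica 55/180 = 30.6%, Coastal Air 602/1594 = 37.8% → Coastal Air
Medium-haul: Pacifica 1137/2066 = 55.0%, Coastal Air 78/116 = 67.2% → Coastal Air
Overall: Pacifica 1192/2246 = 53.1%, Coastal Air 680/1710 = 39.8% → Pacifica
Coastal Air wins each route group but Pacifica wins overall — the comparison reverses. Coastal Air's flights skew toward long-haul, which has a lower base rate.

Yes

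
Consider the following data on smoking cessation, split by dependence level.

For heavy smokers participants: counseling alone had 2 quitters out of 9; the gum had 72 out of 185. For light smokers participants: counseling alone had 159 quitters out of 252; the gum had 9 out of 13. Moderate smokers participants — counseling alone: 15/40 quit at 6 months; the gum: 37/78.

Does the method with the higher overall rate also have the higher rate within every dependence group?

No

Heavy smokers: counseling alone 2/9 = 22.2%, the gum 72/185 = 38.9% → the gum
Light smokers: counseling alone 159/252 = 63.1%, the gum 9/13 = 69.2% → the gum
Moderate smokers: counseling alone 15/40 = 37.5%, the gum 37/78 = 47.4% → the gum
Overall: counseling alone 176/301 = 58.5%, the gum 118/276 = 42.8% → counseling alone
The gum wins each dependence group but counseling alone wins overall — the comparison reverses. The gum's participants skew toward heavy smokers, which has a lower base rate.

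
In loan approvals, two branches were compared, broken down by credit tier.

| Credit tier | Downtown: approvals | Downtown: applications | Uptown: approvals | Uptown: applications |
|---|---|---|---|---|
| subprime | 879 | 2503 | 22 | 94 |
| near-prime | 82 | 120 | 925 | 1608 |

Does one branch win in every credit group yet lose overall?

Yes

Subprime: Downtown 879/2503 = 35.1%, Uptown 22/94 = 23.4% → Downtown
Near-prime: Downtown 82/120 = 68.3%, Uptown 925/1608 = 57.5% → Downtown
Overall: Downtown 961/2623 = 36.6%, Uptown 947/1702 = 55.6% → Uptown
Downtown wins each credit group but Uptown wins overall — the comparison reverses. Downtown's applications skew toward subprime, which has a lower base rate.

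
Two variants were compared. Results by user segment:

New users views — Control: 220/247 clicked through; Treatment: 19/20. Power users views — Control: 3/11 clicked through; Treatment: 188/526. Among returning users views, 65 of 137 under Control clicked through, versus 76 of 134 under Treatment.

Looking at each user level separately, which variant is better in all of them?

New users: Control 220/247 = 89.1%, Treatment 19/20 = 95.0% → Treatment
Power users: Control 3/11 = 27.3%, Treatment 188/526 = 35.7% → Treatment
Returning users: Control 65/137 = 47.4%, Treatment 76/134 = 56.7% → Treatment
Treatment has the higher rate in all 3 groups.

Treatment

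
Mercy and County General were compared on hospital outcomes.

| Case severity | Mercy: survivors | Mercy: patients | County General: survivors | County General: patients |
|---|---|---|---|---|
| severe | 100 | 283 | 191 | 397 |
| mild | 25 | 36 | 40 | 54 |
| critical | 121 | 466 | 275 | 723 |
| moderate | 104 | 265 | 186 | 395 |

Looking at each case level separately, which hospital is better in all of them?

County General

Severe: Mercy 100/283 = 35.3%, County General 191/397 = 48.1% → County General
Mild: Mercy 25/36 = 69.4%, County General 40/54 = 74.1% → County General
Critical: Mercy 121/466 = 26.0%, County General 275/723 = 38.0% → County General
Moderate: Mercy 104/265 = 39.2%, County General 186/395 = 47.1% → County General
County General has the higher rate in all 4 groups.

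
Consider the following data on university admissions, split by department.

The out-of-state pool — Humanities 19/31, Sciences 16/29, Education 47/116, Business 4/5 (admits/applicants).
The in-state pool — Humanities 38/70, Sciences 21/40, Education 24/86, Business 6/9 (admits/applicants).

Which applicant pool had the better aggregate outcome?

Humanities: the out-of-state pool 19/31 = 61.3%, the in-state pool 38/70 = 54.3% → the out-of-state pool
Sciences: the out-of-state pool 16/29 = 55.2%, the in-state pool 21/40 = 52.5% → the out-of-state pool
Education: the out-of-state pool 47/116 = 40.5%, the in-state pool 24/86 = 27.9% → the out-of-state pool
Business: the out-of-state pool 4/5 = 80.0%, the in-state pool 6/9 = 66.7% → the out-of-state pool
Overall: the out-of-state pool 86/181 = 47.5%, the in-state pool 89/205 = 43.4% → the out-of-state pool

the out-of-state pool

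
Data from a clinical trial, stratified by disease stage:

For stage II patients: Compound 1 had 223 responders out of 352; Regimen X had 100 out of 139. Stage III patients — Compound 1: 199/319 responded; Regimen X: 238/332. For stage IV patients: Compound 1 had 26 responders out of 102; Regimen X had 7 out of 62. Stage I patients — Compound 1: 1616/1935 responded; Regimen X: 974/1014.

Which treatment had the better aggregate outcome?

Stage II: Compound 1 223/352 = 63.4%, Regimen X 100/139 = 71.9% → Regimen X
Stage III: Compound 1 199/319 = 62.4%, Regimen X 238/332 = 71.7% → Regimen X
Stage IV: Compound 1 26/102 = 25.5%, Regimen X 7/62 = 11.3% → Compound 1
Stage I: Compound 1 1616/1935 = 83.5%, Regimen X 974/1014 = 96.1% → Regimen X
Overall: Compound 1 2064/2708 = 76.2%, Regimen X 1319/1547 = 85.3% → Regimen X
(Neither sweeps every disease group, but Regimen X has the higher pooled rate.)

Regimen X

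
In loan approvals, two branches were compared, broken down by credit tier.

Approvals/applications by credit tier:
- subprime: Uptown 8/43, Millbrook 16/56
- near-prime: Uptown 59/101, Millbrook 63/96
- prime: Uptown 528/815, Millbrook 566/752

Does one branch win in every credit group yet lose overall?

Subprime: Uptown 8/43 = 18.6%, Millbrook 16/56 = 28.6% → Millbrook
Near-prime: Uptown 59/101 = 58.4%, Millbrook 63/96 = 65.6% → Millbrook
Prime: Uptown 528/815 = 64.8%, Millbrook 566/752 = 75.3% → Millbrook
Overall: Uptown 595/959 = 62.0%, Millbrook 645/904 = 71.3% → Millbrook
Millbrook wins overall and in every credit group — no reversal.

No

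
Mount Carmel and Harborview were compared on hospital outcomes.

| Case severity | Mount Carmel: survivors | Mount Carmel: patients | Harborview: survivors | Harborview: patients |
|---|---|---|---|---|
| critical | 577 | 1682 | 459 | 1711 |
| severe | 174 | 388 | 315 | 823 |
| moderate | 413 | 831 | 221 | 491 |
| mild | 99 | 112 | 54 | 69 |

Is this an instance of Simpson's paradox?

Critical: Mount Carmel 577/1682 = 34.3%, Harborview 459/1711 = 26.8% → Mount Carmel
Severe: Mount Carmel 174/388 = 44.8%, Harborview 315/823 = 38.3% → Mount Carmel
Moderate: Mount Carmel 413/831 = 49.7%, Harborview 221/491 = 45.0% → Mount Carmel
Mild: Mount Carmel 99/112 = 88.4%, Harborview 54/69 = 78.3% → Mount Carmel
Overall: Mount Carmel 1263/3013 = 41.9%, Harborview 1049/3094 = 33.9% → Mount Carmel
Mount Carmel wins overall and in every case group — no reversal.

No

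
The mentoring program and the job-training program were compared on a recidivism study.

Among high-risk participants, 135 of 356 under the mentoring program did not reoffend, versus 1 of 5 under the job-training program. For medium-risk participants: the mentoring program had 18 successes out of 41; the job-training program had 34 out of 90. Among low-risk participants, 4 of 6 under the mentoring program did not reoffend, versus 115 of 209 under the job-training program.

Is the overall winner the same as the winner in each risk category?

High-risk: the mentoring program 135/356 = 37.9%, the job-training program 1/5 = 20.0% → the mentoring program
Medium-risk: the mentoring program 18/41 = 43.9%, the job-training program 34/90 = 37.8% → the mentoring program
Low-risk: the mentoring program 4/6 = 66.7%, the job-training program 115/209 = 55.0% → the mentoring program
Overall: the mentoring program 157/403 = 39.0%, the job-training program 150/304 = 49.3% → the job-training program
The mentoring program wins each risk group but the job-training program wins overall — the comparison reverses. The mentoring program's participants skew toward high-risk, which has a lower base rate.

No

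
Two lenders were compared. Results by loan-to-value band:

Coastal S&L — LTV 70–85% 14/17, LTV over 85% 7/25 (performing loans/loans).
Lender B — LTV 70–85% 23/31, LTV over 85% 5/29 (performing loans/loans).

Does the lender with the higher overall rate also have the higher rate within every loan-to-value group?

LTV 70–85%: Coastal S&L 14/17 = 82.4%, Lender B 23/31 = 74.2% → Coastal S&L
LTV over 85%: Coastal S&L 7/25 = 28.0%, Lender B 5/29 = 17.2% → Coastal S&L
Overall: Coastal S&L 21/42 = 50.0%, Lender B 28/60 = 46.7% → Coastal S&L
Coastal S&L wins overall and in every loan-to-value group — no reversal.

Yes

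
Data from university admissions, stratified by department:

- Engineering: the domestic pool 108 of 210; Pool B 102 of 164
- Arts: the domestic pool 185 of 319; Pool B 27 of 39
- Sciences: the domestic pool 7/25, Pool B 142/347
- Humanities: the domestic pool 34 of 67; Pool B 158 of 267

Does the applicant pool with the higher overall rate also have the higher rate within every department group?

No

Engineering: the domestic pool 108/210 = 51.4%, Pool B 102/164 = 62.2% → Pool B
Arts: the domestic pool 185/319 = 58.0%, Pool B 27/39 = 69.2% → Pool B
Sciences: the domestic pool 7/25 = 28.0%, Pool B 142/347 = 40.9% → Pool B
Humanities: the domestic pool 34/67 = 50.7%, Pool B 158/267 = 59.2% → Pool B
Overall: the domestic pool 334/621 = 53.8%, Pool B 429/817 = 52.5% → the domestic pool
Pool B wins each department group but the domestic pool wins overall — the comparison reverses. Pool B's applicants skew toward Sciences, which has a lower base rate.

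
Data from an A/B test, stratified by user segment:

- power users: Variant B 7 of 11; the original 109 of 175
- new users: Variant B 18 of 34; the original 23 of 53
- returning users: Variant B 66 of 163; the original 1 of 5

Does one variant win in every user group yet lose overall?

Yes

Power users: Variant B 7/11 = 63.6%, the original 109/175 = 62.3% → Variant B
New users: Variant B 18/34 = 52.9%, the original 23/53 = 43.4% → Variant B
Returning users: Variant B 66/163 = 40.5%, the original 1/5 = 20.0% → Variant B
Overall: Variant B 91/208 = 43.8%, the original 133/233 = 57.1% → the original
Variant B wins each user group but the original wins overall — the comparison reverses. Variant B's views skew toward returning users, which has a lower base rate.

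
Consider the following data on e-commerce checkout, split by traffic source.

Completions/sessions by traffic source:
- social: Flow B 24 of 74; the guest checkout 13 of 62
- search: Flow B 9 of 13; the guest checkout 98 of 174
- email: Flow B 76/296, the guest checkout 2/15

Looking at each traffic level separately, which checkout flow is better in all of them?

Flow B

Social: Flow B 24/74 = 32.4%, the guest checkout 13/62 = 21.0% → Flow B
Search: Flow B 9/13 = 69.2%, the guest checkout 98/174 = 56.3% → Flow B
Email: Flow B 76/296 = 25.7%, the guest checkout 2/15 = 13.3% → Flow B
Flow B has the higher rate in all 3 groups.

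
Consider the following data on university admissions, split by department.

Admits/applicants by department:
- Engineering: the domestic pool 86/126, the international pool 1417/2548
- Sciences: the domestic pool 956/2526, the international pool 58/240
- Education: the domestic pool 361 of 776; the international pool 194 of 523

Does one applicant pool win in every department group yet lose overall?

Yes

Engineering: the domestic pool 86/126 = 68.3%, the international pool 1417/2548 = 55.6% → the domestic pool
Sciences: the domestic pool 956/2526 = 37.8%, the international pool 58/240 = 24.2% → the domestic pool
Education: the domestic pool 361/776 = 46.5%, the international pool 194/523 = 37.1% → the domestic pool
Overall: the domestic pool 1403/3428 = 40.9%, the international pool 1669/3311 = 50.4% → the international pool
The domestic pool wins each department group but the international pool wins overall — the comparison reverses. The domestic pool's applicants skew toward Sciences, which has a lower base rate.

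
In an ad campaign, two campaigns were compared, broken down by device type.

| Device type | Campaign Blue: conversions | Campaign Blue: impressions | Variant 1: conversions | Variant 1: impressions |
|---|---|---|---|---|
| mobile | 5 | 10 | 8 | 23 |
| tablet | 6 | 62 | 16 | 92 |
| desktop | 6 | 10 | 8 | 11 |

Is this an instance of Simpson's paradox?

Mobile: Campaign Blue 5/10 = 50.0%, Variant 1 8/23 = 34.8% → Campaign Blue
Tablet: Campaign Blue 6/62 = 9.7%, Variant 1 16/92 = 17.4% → Variant 1
Desktop: Campaign Blue 6/10 = 60.0%, Variant 1 8/11 = 72.7% → Variant 1
Overall: Campaign Blue 17/82 = 20.7%, Variant 1 32/126 = 25.4% → Variant 1
Neither sweeps: Campaign Blue wins 1 of 3 groups, Variant 1 wins 2. Variant 1 wins overall but not every group — no Simpson reversal.

No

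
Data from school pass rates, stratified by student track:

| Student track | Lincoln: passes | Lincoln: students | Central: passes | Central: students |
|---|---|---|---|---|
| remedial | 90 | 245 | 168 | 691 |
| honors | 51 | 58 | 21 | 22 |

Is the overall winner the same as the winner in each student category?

No

Remedial: Lincoln 90/245 = 36.7%, Central 168/691 = 24.3% → Lincoln
Honors: Lincoln 51/58 = 87.9%, Central 21/22 = 95.5% → Central
Overall: Lincoln 141/303 = 46.5%, Central 189/713 = 26.5% → Lincoln
Neither sweeps: Lincoln wins 1 of 2 groups, Central wins 1. Lincoln wins overall but not every group — no Simpson reversal.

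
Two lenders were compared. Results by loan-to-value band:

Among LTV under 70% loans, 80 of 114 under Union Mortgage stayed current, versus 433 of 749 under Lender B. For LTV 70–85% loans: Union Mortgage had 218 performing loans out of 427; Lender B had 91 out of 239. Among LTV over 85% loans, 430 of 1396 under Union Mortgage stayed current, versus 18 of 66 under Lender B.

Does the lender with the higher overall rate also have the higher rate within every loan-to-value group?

No

LTV under 70%: Union Mortgage 80/114 = 70.2%, Lender B 433/749 = 57.8% → Union Mortgage
LTV 70–85%: Union Mortgage 218/427 = 51.1%, Lender B 91/239 = 38.1% → Union Mortgage
LTV over 85%: Union Mortgage 430/1396 = 30.8%, Lender B 18/66 = 27.3% → Union Mortgage
Overall: Union Mortgage 728/1937 = 37.6%, Lender B 542/1054 = 51.4% → Lender B
Union Mortgage wins each loan-to-value group but Lender B wins overall — the comparison reverses. Union Mortgage's loans skew toward LTV over 85%, which has a lower base rate.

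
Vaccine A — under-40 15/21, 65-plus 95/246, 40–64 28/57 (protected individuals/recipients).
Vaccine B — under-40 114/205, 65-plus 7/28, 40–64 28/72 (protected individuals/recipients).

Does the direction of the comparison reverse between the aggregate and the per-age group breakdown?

Yes

Under-40: Vaccine A 15/21 = 71.4%, Vaccine B 114/205 = 55.6% → Vaccine A
65-plus: Vaccine A 95/246 = 38.6%, Vaccine B 7/28 = 25.0% → Vaccine A
40–64: Vaccine A 28/57 = 49.1%, Vaccine B 28/72 = 38.9% → Vaccine A
Overall: Vaccine A 138/324 = 42.6%, Vaccine B 149/305 = 48.9% → Vaccine B
Vaccine A wins each age group but Vaccine B wins overall — the comparison reverses. Vaccine A's recipients skew toward 65-plus, which has a lower base rate.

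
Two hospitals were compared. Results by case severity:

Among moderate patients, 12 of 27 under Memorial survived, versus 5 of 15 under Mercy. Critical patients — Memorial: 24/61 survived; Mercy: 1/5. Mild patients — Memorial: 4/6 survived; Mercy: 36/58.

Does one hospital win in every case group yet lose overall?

Moderate: Memorial 12/27 = 44.4%, Mercy 5/15 = 33.3% → Memorial
Critical: Memorial 24/61 = 39.3%, Mercy 1/5 = 20.0% → Memorial
Mild: Memorial 4/6 = 66.7%, Mercy 36/58 = 62.1% → Memorial
Overall: Memorial 40/94 = 42.6%, Mercy 42/78 = 53.8% → Mercy
Memorial wins each case group but Mercy wins overall — the comparison reverses. Memorial's patients skew toward critical, which has a lower base rate.

Yes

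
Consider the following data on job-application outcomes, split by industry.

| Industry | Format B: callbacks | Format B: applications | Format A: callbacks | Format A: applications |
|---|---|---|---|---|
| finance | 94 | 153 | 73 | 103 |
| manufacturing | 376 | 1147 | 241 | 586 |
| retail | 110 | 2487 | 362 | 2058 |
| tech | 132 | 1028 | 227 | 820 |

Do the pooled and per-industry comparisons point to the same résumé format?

Finance: Format B 94/153 = 61.4%, Format A 73/103 = 70.9% → Format A
Manufacturing: Format B 376/1147 = 32.8%, Format A 241/586 = 41.1% → Format A
Retail: Format B 110/2487 = 4.4%, Format A 362/2058 = 17.6% → Format A
Tech: Format B 132/1028 = 12.8%, Format A 227/820 = 27.7% → Format A
Overall: Format B 712/4815 = 14.8%, Format A 903/3567 = 25.3% → Format A
Format A wins overall and in every industry group — no reversal.

Yes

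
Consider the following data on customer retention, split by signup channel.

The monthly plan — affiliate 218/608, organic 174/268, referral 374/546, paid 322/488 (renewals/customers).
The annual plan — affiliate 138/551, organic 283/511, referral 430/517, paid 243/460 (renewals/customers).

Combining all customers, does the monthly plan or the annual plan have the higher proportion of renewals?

the monthly plan

Affiliate: the monthly plan 218/608 = 35.9%, the annual plan 138/551 = 25.0% → the monthly plan
Organic: the monthly plan 174/268 = 64.9%, the annual plan 283/511 = 55.4% → the monthly plan
Referral: the monthly plan 374/546 = 68.5%, the annual plan 430/517 = 83.2% → the annual plan
Paid: the monthly plan 322/488 = 66.0%, the annual plan 243/460 = 52.8% → the monthly plan
Overall: the monthly plan 1088/1910 = 57.0%, the annual plan 1094/2039 = 53.7% → the monthly plan
(Neither sweeps every signup group, but the monthly plan has the higher pooled rate.)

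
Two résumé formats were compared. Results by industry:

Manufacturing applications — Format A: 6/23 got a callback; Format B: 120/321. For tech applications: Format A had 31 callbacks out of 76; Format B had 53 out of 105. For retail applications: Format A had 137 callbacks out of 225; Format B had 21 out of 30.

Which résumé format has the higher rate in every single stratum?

Manufacturing: Format A 6/23 = 26.1%, Format B 120/321 = 37.4% → Format B
Tech: Format A 31/76 = 40.8%, Format B 53/105 = 50.5% → Format B
Retail: Format A 137/225 = 60.9%, Format B 21/30 = 70.0% → Format B
Format B has the higher rate in all 3 groups.

Format B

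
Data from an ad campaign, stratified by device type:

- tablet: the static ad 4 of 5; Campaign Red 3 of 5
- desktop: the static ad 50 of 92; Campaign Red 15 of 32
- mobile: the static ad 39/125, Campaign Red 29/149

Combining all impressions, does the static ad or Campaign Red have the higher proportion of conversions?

the static ad

Tablet: the static ad 4/5 = 80.0%, Campaign Red 3/5 = 60.0% → the static ad
Desktop: the static ad 50/92 = 54.3%, Campaign Red 15/32 = 46.9% → the static ad
Mobile: the static ad 39/125 = 31.2%, Campaign Red 29/149 = 19.5% → the static ad
Overall: the static ad 93/222 = 41.9%, Campaign Red 47/186 = 25.3% → the static ad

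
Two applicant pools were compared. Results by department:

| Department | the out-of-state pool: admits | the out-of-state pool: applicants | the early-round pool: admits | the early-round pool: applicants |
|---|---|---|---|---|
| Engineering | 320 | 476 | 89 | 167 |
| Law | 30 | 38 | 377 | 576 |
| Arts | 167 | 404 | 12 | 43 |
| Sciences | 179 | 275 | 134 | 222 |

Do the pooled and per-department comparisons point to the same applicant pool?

Engineering: the out-of-state pool 320/476 = 67.2%, the early-round pool 89/167 = 53.3% → the out-of-state pool
Law: the out-of-state pool 30/38 = 78.9%, the early-round pool 377/576 = 65.5% → the out-of-state pool
Arts: the out-of-state pool 167/404 = 41.3%, the early-round pool 12/43 = 27.9% → the out-of-state pool
Sciences: the out-of-state pool 179/275 = 65.1%, the early-round pool 134/222 = 60.4% → the out-of-state pool
Overall: the out-of-state pool 696/1193 = 58.3%, the early-round pool 612/1008 = 60.7% → the early-round pool
The out-of-state pool wins each department group but the early-round pool wins overall — the comparison reverses. The out-of-state pool's applicants skew toward Arts, which has a lower base rate.

No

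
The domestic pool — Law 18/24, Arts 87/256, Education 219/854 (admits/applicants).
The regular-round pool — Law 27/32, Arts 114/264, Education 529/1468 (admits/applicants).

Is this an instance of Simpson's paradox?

Law: the domestic pool 18/24 = 75.0%, the regular-round pool 27/32 = 84.4% → the regular-round pool
Arts: the domestic pool 87/256 = 34.0%, the regular-round pool 114/264 = 43.2% → the regular-round pool
Education: the domestic pool 219/854 = 25.6%, the regular-round pool 529/1468 = 36.0% → the regular-round pool
Overall: the domestic pool 324/1134 = 28.6%, the regular-round pool 670/1764 = 38.0% → the regular-round pool
The regular-round pool wins overall and in every department group — no reversal.

No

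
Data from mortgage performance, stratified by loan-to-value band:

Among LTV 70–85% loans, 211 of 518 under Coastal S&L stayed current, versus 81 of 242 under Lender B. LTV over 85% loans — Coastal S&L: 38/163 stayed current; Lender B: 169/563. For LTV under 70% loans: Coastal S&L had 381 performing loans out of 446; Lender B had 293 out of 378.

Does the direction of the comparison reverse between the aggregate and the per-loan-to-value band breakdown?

LTV 70–85%: Coastal S&L 211/518 = 40.7%, Lender B 81/242 = 33.5% → Coastal S&L
LTV over 85%: Coastal S&L 38/163 = 23.3%, Lender B 169/563 = 30.0% → Lender B
LTV under 70%: Coastal S&L 381/446 = 85.4%, Lender B 293/378 = 77.5% → Coastal S&L
Overall: Coastal S&L 630/1127 = 55.9%, Lender B 543/1183 = 45.9% → Coastal S&L
Neither sweeps: Coastal S&L wins 2 of 3 groups, Lender B wins 1. Coastal S&L wins overall but not every group — no Simpson reversal.

No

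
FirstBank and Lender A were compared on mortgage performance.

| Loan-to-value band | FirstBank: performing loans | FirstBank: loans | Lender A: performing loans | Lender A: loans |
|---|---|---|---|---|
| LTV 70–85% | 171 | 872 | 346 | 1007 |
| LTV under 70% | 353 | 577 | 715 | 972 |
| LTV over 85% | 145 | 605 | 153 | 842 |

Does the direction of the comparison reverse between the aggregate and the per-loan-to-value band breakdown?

No

LTV 70–85%: FirstBank 171/872 = 19.6%, Lender A 346/1007 = 34.4% → Lender A
LTV under 70%: FirstBank 353/577 = 61.2%, Lender A 715/972 = 73.6% → Lender A
LTV over 85%: FirstBank 145/605 = 24.0%, Lender A 153/842 = 18.2% → FirstBank
Overall: FirstBank 669/2054 = 32.6%, Lender A 1214/2821 = 43.0% → Lender A
Neither sweeps: FirstBank wins 1 of 3 groups, Lender A wins 2. Lender A wins overall but not every group — no Simpson reversal.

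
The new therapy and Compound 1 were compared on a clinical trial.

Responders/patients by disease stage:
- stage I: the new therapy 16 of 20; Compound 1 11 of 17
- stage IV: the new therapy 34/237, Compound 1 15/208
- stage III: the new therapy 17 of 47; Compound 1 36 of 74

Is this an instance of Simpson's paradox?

No

Stage I: the new therapy 16/20 = 80.0%, Compound 1 11/17 = 64.7% → the new therapy
Stage IV: the new therapy 34/237 = 14.3%, Compound 1 15/208 = 7.2% → the new therapy
Stage III: the new therapy 17/47 = 36.2%, Compound 1 36/74 = 48.6% → Compound 1
Overall: the new therapy 67/304 = 22.0%, Compound 1 62/299 = 20.7% → the new therapy
Neither sweeps: the new therapy wins 2 of 3 groups, Compound 1 wins 1. The new therapy wins overall but not every group — no Simpson reversal.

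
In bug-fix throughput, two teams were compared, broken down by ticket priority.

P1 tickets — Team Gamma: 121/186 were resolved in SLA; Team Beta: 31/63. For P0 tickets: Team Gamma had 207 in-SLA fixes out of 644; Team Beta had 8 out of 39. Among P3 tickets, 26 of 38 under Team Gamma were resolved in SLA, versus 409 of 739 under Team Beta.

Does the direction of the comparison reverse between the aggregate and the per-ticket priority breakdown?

Yes

P1: Team Gamma 121/186 = 65.1%, Team Beta 31/63 = 49.2% → Team Gamma
P0: Team Gamma 207/644 = 32.1%, Team Beta 8/39 = 20.5% → Team Gamma
P3: Team Gamma 26/38 = 68.4%, Team Beta 409/739 = 55.3% → Team Gamma
Overall: Team Gamma 354/868 = 40.8%, Team Beta 448/841 = 53.3% → Team Beta
Team Gamma wins each ticket group but Team Beta wins overall — the comparison reverses. Team Gamma's tickets skew toward P0, which has a lower base rate.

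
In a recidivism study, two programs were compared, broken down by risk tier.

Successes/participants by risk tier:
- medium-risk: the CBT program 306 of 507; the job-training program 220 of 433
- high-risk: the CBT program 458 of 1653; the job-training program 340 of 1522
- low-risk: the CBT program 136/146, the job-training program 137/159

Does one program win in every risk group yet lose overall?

No

Medium-risk: the CBT program 306/507 = 60.4%, the job-training program 220/433 = 50.8% → the CBT program
High-risk: the CBT program 458/1653 = 27.7%, the job-training program 340/1522 = 22.3% → the CBT program
Low-risk: the CBT program 136/146 = 93.2%, the job-training program 137/159 = 86.2% → the CBT program
Overall: the CBT program 900/2306 = 39.0%, the job-training program 697/2114 = 33.0% → the CBT program
The CBT program wins overall and in every risk group — no reversal.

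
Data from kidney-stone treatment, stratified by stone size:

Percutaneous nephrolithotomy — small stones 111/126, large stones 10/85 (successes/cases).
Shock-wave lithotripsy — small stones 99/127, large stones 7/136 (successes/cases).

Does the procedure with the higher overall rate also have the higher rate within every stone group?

Yes

Small stones: percutaneous nephrolithotomy 111/126 = 88.1%, shock-wave lithotripsy 99/127 = 78.0% → percutaneous nephrolithotomy
Large stones: percutaneous nephrolithotomy 10/85 = 11.8%, shock-wave lithotripsy 7/136 = 5.1% → percutaneous nephrolithotomy
Overall: percutaneous nephrolithotomy 121/211 = 57.3%, shock-wave lithotripsy 106/263 = 40.3% → percutaneous nephrolithotomy
Percutaneous nephrolithotomy wins overall and in every stone group — no reversal.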